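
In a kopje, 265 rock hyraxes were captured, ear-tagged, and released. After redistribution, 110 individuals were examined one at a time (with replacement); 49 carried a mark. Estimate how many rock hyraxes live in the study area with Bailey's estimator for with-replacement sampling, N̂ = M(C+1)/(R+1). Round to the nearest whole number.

N ≈ 588

N̂ = 265·(110+1)/(49+1) = 265·111/50 = 29415/50 ≈ 588.3 → 588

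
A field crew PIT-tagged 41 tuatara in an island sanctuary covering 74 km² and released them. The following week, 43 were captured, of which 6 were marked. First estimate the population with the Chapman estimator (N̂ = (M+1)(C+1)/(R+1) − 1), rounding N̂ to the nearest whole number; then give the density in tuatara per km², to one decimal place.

density ≈ 3.6 tuatara per km²

N̂ = 42·44/7 − 1 = 1848/7 − 1 = 263
Density = N̂ / area = 263 / 74 ≈ 3.55 → 3.6 per km²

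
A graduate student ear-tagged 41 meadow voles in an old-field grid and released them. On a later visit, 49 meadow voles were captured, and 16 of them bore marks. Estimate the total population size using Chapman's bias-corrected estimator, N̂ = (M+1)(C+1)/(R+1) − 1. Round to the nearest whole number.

N ≈ 123

N̂ = (41+1)(49+1)/(16+1) − 1 = 42·50/17 − 1
= 2100/17 − 1 ≈ 123.5 − 1 ≈ 122.5 → 123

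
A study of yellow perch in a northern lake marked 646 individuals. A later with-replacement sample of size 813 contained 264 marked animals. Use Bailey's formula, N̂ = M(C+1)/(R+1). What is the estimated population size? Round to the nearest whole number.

N ≈ 1984

N̂ = 646·(813+1)/(264+1) = 646·814/265 = 525844/265 ≈ 1984.3 → 1984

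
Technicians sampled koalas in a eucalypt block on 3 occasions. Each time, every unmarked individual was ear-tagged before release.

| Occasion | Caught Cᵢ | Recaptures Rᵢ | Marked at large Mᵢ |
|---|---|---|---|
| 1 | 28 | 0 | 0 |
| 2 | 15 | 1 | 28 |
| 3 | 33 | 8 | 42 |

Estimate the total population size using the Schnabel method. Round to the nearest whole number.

N ≈ 201

Σ MᵢCᵢ = 0·28 + 28·15 + 42·33 = 0 + 420 + 1386 = 1806
Σ Rᵢ = 0 + 1 + 8 = 9
N̂ = 1806 / 9 ≈ 200.7 → 201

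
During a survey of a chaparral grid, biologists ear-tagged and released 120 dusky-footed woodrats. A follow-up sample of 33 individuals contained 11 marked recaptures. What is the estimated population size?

The marked fraction in the recapture sample should equal the marked fraction in the population: 11/33 = 120/N.
N = (120 × 33) / 11 = 3960 / 11 = 360

N = 360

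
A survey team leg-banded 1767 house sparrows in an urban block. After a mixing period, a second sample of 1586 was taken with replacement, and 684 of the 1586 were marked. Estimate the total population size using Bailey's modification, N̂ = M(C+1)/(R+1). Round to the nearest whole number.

N̂ = 1767·(1586+1)/(684+1) = 1767·1587/685 = 2804229/685 ≈ 4093.8 → 4094

N ≈ 4094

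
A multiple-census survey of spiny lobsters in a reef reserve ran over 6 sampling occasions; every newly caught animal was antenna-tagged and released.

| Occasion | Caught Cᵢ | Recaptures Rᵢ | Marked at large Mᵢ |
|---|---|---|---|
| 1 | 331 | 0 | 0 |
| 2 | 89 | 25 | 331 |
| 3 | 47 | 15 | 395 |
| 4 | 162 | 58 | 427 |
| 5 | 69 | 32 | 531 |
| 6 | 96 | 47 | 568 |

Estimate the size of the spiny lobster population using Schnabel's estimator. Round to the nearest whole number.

N ≈ 1177

Σ MᵢCᵢ = 0·331 + 331·89 + 395·47 + 427·162 + 531·69 + 568·96 = 0 + 29459 + 18565 + 69174 + 36639 + 54528 = 208365
Σ Rᵢ = 0 + 25 + 15 + 58 + 32 + 47 = 177
N̂ = 208365 / 177 ≈ 1177.2 → 1177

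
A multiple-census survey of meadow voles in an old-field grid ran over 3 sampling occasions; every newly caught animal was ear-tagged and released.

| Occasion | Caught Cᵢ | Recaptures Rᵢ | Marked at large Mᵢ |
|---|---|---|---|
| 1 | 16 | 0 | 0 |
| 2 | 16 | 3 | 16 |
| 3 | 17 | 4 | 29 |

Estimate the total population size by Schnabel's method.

Σ MᵢCᵢ = 0·16 + 16·16 + 29·17 = 0 + 256 + 493 = 749
Σ Rᵢ = 0 + 3 + 4 = 7
N̂ = 749 / 7 = 107

N = 107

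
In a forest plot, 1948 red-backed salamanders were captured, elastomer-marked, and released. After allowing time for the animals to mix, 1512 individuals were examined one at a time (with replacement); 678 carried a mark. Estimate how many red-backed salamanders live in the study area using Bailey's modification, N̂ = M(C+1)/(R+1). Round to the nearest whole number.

N ≈ 4341

N̂ = 1948·(1512+1)/(678+1) = 1948·1513/679 = 2947324/679 ≈ 4340.7 → 4341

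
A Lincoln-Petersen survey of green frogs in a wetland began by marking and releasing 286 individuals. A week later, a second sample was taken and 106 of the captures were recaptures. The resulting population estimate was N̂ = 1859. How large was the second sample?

From N = M·C/R: C = N·R / M = 1859·106 / 286 = 197054 / 286 = 689.

C = 689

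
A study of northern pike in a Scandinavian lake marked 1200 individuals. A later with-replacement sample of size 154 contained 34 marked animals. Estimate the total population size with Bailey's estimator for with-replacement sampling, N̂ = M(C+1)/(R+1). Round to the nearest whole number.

N̂ = 1200·(154+1)/(34+1) = 1200·155/35 = 186000/35 ≈ 5314.3 → 5314

N ≈ 5314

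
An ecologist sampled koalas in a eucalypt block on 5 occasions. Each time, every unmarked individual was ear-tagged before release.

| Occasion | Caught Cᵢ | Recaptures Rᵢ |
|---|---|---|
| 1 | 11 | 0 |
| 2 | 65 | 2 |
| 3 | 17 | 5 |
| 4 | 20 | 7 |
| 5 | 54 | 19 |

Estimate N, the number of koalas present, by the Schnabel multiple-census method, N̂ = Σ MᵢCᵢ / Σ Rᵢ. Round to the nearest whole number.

N ≈ 274

Marked at large before each occasion: Mᵢ = Σⱼ<ᵢ (Cⱼ − Rⱼ) → M1=0, M2=11, M3=74, M4=86, M5=99
Σ MᵢCᵢ = 0·11 + 11·65 + 74·17 + 86·20 + 99·54 = 0 + 715 + 1258 + 1720 + 5346 = 9039
Σ Rᵢ = 0 + 2 + 5 + 7 + 19 = 33
N̂ = 9039 / 33 ≈ 273.9 → 274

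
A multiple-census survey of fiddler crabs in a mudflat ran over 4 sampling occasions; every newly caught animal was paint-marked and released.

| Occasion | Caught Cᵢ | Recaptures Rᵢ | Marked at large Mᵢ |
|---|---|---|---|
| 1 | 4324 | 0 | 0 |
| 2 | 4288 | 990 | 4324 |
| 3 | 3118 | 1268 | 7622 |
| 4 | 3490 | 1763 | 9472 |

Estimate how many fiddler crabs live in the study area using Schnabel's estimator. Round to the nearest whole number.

N ≈ 18,743

Σ MᵢCᵢ = 0·4324 + 4324·4288 + 7622·3118 + 9472·3490 = 0 + 18541312 + 23765396 + 33057280 = 75363988
Σ Rᵢ = 0 + 990 + 1268 + 1763 = 4021
N̂ = 75363988 / 4021 ≈ 18742.6 → 18743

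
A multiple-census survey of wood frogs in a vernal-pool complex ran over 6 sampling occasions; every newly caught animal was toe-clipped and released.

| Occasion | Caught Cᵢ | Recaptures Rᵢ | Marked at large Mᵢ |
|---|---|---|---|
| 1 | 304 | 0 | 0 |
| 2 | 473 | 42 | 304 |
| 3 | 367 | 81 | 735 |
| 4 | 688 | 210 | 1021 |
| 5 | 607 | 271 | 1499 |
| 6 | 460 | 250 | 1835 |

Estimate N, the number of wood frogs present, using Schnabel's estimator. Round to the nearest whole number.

Σ MᵢCᵢ = 0·304 + 304·473 + 735·367 + 1021·688 + 1499·607 + 1835·460 = 0 + 143792 + 269745 + 702448 + 909893 + 844100 = 2869978
Σ Rᵢ = 0 + 42 + 81 + 210 + 271 + 250 = 854
N̂ = 2869978 / 854 ≈ 3360.6 → 3361

N ≈ 3361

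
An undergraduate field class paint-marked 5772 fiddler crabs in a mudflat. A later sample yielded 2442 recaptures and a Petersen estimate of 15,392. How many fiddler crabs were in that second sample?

From N = M·C/R: C = N·R / M = 15392·2442 / 5772 = 37587264 / 5772 = 6512.

C = 6512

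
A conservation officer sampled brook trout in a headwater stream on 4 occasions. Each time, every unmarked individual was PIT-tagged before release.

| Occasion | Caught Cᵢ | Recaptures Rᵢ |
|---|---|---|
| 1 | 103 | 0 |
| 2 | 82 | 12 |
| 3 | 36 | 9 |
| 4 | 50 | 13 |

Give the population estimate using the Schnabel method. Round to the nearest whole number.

Marked at large before each occasion: Mᵢ = Σⱼ<ᵢ (Cⱼ − Rⱼ) → M1=0, M2=103, M3=173, M4=200
Σ MᵢCᵢ = 0·103 + 103·82 + 173·36 + 200·50 = 0 + 8446 + 6228 + 10000 = 24674
Σ Rᵢ = 0 + 12 + 9 + 13 = 34
N̂ = 24674 / 34 ≈ 725.7 → 726

N ≈ 726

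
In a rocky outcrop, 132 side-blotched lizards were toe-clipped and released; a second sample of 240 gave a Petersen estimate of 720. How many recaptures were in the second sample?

R = 44

From N = M·C/R: R = M·C / N = 132·240 / 720 = 31680 / 720 = 44.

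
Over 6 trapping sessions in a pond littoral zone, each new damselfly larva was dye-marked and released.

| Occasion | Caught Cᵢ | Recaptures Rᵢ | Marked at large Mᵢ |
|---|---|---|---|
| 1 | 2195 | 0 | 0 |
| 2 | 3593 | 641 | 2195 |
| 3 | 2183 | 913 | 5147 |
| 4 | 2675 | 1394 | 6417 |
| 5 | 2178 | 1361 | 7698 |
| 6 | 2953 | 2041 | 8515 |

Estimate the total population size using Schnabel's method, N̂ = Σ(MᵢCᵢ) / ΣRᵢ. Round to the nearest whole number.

Σ MᵢCᵢ = 0·2195 + 2195·3593 + 5147·2183 + 6417·2675 + 7698·2178 + 8515·2953 = 0 + 7886635 + 11235901 + 17165475 + 16766244 + 25144795 = 78199050
Σ Rᵢ = 0 + 641 + 913 + 1394 + 1361 + 2041 = 6350
N̂ = 78199050 / 6350 ≈ 12314.8 → 12315

N ≈ 12,315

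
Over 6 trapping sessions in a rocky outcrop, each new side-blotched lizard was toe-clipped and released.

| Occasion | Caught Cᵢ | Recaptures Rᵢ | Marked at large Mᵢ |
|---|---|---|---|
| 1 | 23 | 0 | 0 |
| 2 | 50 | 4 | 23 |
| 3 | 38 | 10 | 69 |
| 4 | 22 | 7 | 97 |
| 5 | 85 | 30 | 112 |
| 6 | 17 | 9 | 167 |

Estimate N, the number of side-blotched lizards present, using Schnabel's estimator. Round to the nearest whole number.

Σ MᵢCᵢ = 0·23 + 23·50 + 69·38 + 97·22 + 112·85 + 167·17 = 0 + 1150 + 2622 + 2134 + 9520 + 2839 = 18265
Σ Rᵢ = 0 + 4 + 10 + 7 + 30 + 9 = 60
N̂ = 18265 / 60 ≈ 304.4 → 304

N ≈ 304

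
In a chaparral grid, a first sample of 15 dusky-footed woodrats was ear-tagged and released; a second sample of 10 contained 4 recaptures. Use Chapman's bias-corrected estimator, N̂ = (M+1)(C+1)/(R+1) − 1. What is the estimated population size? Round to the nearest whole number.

N̂ = (15+1)(10+1)/(4+1) − 1 = 16·11/5 − 1
= 176/5 − 1 ≈ 35.2 − 1 ≈ 34.2 → 34

N ≈ 34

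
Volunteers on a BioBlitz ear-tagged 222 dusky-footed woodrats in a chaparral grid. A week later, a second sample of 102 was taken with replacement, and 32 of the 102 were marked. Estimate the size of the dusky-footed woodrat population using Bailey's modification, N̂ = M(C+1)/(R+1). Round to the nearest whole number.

N̂ = 222·(102+1)/(32+1) = 222·103/33 = 22866/33 ≈ 692.9 → 693

N ≈ 693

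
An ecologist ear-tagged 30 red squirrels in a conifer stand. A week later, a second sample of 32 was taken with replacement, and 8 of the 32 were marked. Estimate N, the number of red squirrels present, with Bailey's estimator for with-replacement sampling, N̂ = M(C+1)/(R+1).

N = 110

N̂ = 30·(32+1)/(8+1) = 30·33/9 = 990/9 = 110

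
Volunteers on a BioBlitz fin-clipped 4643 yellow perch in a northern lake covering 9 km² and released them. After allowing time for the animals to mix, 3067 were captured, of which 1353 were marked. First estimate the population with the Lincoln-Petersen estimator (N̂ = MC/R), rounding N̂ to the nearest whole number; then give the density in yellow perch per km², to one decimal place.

N̂ = 4643·3067/1353 = 14240081/1353 ≈ 10524.8 → 10525
Density = N̂ / area = 10525 / 9 ≈ 1169.44 → 1169.4 per km²

density ≈ 1169.4 yellow perch per km²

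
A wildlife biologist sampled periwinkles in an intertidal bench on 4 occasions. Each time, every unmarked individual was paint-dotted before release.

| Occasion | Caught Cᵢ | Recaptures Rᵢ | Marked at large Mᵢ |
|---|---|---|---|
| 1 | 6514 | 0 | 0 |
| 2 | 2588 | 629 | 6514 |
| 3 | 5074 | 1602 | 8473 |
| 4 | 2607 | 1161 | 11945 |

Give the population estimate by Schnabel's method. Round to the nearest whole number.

Σ MᵢCᵢ = 0·6514 + 6514·2588 + 8473·5074 + 11945·2607 = 0 + 16858232 + 42992002 + 31140615 = 90990849
Σ Rᵢ = 0 + 629 + 1602 + 1161 = 3392
N̂ = 90990849 / 3392 ≈ 26825.1 → 26825

N ≈ 26,825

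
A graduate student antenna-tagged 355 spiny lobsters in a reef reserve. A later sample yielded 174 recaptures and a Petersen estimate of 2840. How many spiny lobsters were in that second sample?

From N = M·C/R: C = N·R / M = 2840·174 / 355 = 494160 / 355 = 1392.

C = 1392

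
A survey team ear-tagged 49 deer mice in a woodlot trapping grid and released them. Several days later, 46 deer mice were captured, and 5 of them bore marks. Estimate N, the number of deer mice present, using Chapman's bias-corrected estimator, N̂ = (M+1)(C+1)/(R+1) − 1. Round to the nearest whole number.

N̂ = (49+1)(46+1)/(5+1) − 1 = 50·47/6 − 1
= 2350/6 − 1 ≈ 391.7 − 1 ≈ 390.7 → 391

N ≈ 391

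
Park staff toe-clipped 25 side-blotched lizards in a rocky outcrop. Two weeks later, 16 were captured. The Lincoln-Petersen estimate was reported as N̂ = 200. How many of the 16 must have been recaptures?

From N = M·C/R: R = M·C / N = 25·16 / 200 = 400 / 200 = 2.

R = 2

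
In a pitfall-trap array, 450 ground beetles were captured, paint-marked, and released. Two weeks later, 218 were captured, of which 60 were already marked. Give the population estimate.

N = 1635

If marked individuals mix randomly, R/C ≈ M/N, giving N ≈ M·C/R.
N = (450 × 218) / 60 = 98100 / 60 = 1635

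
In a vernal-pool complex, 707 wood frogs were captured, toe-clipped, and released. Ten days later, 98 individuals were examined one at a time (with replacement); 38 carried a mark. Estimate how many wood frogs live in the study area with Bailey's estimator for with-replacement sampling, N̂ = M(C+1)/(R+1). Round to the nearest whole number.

N̂ = 707·(98+1)/(38+1) = 707·99/39 = 69993/39 ≈ 1794.7 → 1795

N ≈ 1795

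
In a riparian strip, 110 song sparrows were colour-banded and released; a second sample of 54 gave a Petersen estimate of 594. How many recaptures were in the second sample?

R = 10

From N = M·C/R: R = M·C / N = 110·54 / 594 = 5940 / 594 = 10.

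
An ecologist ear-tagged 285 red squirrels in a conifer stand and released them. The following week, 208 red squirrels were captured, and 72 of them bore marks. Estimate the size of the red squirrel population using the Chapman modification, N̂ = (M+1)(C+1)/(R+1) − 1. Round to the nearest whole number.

N ≈ 818

N̂ = (285+1)(208+1)/(72+1) − 1 = 286·209/73 − 1
= 59774/73 − 1 ≈ 818.8 − 1 ≈ 817.8 → 818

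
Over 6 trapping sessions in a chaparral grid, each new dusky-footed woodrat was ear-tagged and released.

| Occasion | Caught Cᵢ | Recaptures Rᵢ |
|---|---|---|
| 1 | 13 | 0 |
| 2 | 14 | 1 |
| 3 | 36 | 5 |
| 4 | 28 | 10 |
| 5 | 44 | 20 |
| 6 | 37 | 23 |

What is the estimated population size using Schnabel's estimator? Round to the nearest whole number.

Marked at large before each occasion: Mᵢ = Σⱼ<ᵢ (Cⱼ − Rⱼ) → M1=0, M2=13, M3=26, M4=57, M5=75, M6=99
Σ MᵢCᵢ = 0·13 + 13·14 + 26·36 + 57·28 + 75·44 + 99·37 = 0 + 182 + 936 + 1596 + 3300 + 3663 = 9677
Σ Rᵢ = 0 + 1 + 5 + 10 + 20 + 23 = 59
N̂ = 9677 / 59 ≈ 164.0 → 164

N ≈ 164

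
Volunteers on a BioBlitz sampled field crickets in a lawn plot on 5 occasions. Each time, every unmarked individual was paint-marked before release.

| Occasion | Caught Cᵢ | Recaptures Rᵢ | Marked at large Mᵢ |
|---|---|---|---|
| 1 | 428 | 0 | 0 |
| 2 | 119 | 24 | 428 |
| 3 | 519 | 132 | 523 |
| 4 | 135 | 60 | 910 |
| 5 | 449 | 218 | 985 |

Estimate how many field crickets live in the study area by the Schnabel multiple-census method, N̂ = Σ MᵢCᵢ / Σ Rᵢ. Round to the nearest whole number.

Σ MᵢCᵢ = 0·428 + 428·119 + 523·519 + 910·135 + 985·449 = 0 + 50932 + 271437 + 122850 + 442265 = 887484
Σ Rᵢ = 0 + 24 + 132 + 60 + 218 = 434
N̂ = 887484 / 434 ≈ 2044.9 → 2045

N ≈ 2045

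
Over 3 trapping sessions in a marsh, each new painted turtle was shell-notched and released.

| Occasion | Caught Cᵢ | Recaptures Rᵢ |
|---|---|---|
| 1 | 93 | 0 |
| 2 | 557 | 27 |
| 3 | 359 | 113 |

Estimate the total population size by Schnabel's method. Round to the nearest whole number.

Marked at large before each occasion: Mᵢ = Σⱼ<ᵢ (Cⱼ − Rⱼ) → M1=0, M2=93, M3=623
Σ MᵢCᵢ = 0·93 + 93·557 + 623·359 = 0 + 51801 + 223657 = 275458
Σ Rᵢ = 0 + 27 + 113 = 140
N̂ = 275458 / 140 ≈ 1967.6 → 1968

N ≈ 1968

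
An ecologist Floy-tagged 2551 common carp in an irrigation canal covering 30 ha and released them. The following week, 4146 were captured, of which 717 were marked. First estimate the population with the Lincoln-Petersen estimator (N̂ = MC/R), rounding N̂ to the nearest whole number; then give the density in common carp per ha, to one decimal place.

density ≈ 491.7 common carp per ha

N̂ = 2551·4146/717 = 10576446/717 ≈ 14751.0 → 14751
Density = N̂ / area = 14751 / 30 ≈ 491.70 → 491.7 per ha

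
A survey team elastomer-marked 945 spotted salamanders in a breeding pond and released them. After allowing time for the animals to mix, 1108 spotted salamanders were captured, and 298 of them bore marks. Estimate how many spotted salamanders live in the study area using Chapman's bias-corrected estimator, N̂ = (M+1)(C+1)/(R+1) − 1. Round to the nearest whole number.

N̂ = (945+1)(1108+1)/(298+1) − 1 = 946·1109/299 − 1
= 1049114/299 − 1 ≈ 3508.7 − 1 ≈ 3507.7 → 3508

N ≈ 3508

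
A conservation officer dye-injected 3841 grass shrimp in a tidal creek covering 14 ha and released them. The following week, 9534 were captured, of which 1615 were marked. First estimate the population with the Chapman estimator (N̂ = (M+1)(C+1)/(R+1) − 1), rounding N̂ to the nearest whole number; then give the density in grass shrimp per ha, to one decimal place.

density ≈ 1619.1 grass shrimp per ha

N̂ = 3842·9535/1616 − 1 = 36633470/1616 − 1 ≈ 22668.2 → 22668
Density = N̂ / area = 22668 / 14 ≈ 1619.14 → 1619.1 per ha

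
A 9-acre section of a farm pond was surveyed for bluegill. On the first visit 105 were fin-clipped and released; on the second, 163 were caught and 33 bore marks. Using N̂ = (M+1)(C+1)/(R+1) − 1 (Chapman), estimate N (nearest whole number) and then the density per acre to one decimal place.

density ≈ 56.7 bluegill per acre

N̂ = 106·164/34 − 1 = 17384/34 − 1 ≈ 510.3 → 510
Density = N̂ / area = 510 / 9 ≈ 56.67 → 56.7 per acre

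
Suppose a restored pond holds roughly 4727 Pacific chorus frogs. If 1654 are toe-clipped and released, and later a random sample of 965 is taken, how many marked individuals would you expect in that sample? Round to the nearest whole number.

expected recaptures ≈ 338

The marked fraction of the population is 1654/4727, so in a sample of 965 expect C·(M/N) marked.
E[R] = 1654 × 965 / 4727 = 1596110 / 4727 ≈ 337.7 → 338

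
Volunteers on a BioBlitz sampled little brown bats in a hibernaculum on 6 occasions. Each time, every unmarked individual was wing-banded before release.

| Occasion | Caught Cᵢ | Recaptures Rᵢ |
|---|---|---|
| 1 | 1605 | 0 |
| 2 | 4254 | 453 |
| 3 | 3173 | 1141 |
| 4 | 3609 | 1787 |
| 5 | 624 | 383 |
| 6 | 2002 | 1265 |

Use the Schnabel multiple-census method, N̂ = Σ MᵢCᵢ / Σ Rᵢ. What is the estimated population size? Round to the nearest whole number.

N ≈ 15,038

Marked at large before each occasion: Mᵢ = Σⱼ<ᵢ (Cⱼ − Rⱼ) → M1=0, M2=1605, M3=5406, M4=7438, M5=9260, M6=9501
Σ MᵢCᵢ = 0·1605 + 1605·4254 + 5406·3173 + 7438·3609 + 9260·624 + 9501·2002 = 0 + 6827670 + 17153238 + 26843742 + 5778240 + 19021002 = 75623892
Σ Rᵢ = 0 + 453 + 1141 + 1787 + 383 + 1265 = 5029
N̂ = 75623892 / 5029 ≈ 15037.6 → 15038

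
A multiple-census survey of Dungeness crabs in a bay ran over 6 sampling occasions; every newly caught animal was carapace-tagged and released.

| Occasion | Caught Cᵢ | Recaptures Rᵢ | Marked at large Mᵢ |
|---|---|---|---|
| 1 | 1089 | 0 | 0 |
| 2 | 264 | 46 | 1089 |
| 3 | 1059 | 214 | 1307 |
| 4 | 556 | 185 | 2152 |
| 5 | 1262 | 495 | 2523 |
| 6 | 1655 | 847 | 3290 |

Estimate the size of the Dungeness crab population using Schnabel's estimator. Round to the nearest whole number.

N ≈ 6434

Σ MᵢCᵢ = 0·1089 + 1089·264 + 1307·1059 + 2152·556 + 2523·1262 + 3290·1655 = 0 + 287496 + 1384113 + 1196512 + 3184026 + 5444950 = 11497097
Σ Rᵢ = 0 + 46 + 214 + 185 + 495 + 847 = 1787
N̂ = 11497097 / 1787 ≈ 6433.7 → 6434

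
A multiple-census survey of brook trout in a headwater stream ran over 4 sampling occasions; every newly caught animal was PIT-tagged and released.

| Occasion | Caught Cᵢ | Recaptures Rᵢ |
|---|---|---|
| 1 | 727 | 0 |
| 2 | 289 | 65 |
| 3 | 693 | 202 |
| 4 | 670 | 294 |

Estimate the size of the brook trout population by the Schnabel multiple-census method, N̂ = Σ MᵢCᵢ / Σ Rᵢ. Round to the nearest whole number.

Marked at large before each occasion: Mᵢ = Σⱼ<ᵢ (Cⱼ − Rⱼ) → M1=0, M2=727, M3=951, M4=1442
Σ MᵢCᵢ = 0·727 + 727·289 + 951·693 + 1442·670 = 0 + 210103 + 659043 + 966140 = 1835286
Σ Rᵢ = 0 + 65 + 202 + 294 = 561
N̂ = 1835286 / 561 ≈ 3271.45 → 3271

N ≈ 3271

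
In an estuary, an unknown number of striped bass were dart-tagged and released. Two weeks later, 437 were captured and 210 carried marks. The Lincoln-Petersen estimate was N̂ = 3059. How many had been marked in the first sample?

From N = M·C/R: M = N·R / C = 3059·210 / 437 = 642390 / 437 = 1470.

M = 1470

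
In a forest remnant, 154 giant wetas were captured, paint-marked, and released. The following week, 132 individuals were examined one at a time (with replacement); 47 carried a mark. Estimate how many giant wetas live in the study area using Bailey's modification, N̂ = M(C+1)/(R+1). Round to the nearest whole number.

N ≈ 427

N̂ = 154·(132+1)/(47+1) = 154·133/48 = 20482/48 ≈ 426.7 → 427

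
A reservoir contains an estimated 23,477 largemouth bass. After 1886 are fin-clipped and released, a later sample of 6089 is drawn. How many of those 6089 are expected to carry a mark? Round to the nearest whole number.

expected recaptures ≈ 489

Expected recaptures E[R] = M·C / N.
E[R] = 1886 × 6089 / 23477 = 11483854 / 23477 ≈ 489.2 → 489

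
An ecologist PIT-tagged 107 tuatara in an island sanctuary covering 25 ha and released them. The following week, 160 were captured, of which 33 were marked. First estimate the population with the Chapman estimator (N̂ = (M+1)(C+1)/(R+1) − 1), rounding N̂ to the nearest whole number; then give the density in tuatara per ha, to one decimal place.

density ≈ 20.4 tuatara per ha

N̂ = 108·161/34 − 1 = 17388/34 − 1 ≈ 510.4 → 510
Density = N̂ / area = 510 / 25 ≈ 20.40 → 20.4 per ha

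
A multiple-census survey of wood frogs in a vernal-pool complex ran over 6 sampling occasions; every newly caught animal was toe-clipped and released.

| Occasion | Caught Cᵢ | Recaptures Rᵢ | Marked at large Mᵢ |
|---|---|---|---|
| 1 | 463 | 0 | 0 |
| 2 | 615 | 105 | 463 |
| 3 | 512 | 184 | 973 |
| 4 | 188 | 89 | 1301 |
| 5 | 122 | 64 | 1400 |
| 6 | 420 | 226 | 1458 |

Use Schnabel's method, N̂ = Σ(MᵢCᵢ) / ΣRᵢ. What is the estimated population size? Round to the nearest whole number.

Σ MᵢCᵢ = 0·463 + 463·615 + 973·512 + 1301·188 + 1400·122 + 1458·420 = 0 + 284745 + 498176 + 244588 + 170800 + 612360 = 1810669
Σ Rᵢ = 0 + 105 + 184 + 89 + 64 + 226 = 668
N̂ = 1810669 / 668 ≈ 2710.6 → 2711

N ≈ 2711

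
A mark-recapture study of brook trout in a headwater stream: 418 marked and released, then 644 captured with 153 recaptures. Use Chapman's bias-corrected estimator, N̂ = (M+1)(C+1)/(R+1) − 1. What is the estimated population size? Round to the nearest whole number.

N ≈ 1754

N̂ = (418+1)(644+1)/(153+1) − 1 = 419·645/154 − 1
= 270255/154 − 1 ≈ 1754.9 − 1 ≈ 1753.9 → 1754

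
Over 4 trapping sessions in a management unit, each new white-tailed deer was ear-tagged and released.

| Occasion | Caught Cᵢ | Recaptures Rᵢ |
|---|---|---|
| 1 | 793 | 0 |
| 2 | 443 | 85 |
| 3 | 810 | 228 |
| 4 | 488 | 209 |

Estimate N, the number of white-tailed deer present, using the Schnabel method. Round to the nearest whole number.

N ≈ 4079

Marked at large before each occasion: Mᵢ = Σⱼ<ᵢ (Cⱼ − Rⱼ) → M1=0, M2=793, M3=1151, M4=1733
Σ MᵢCᵢ = 0·793 + 793·443 + 1151·810 + 1733·488 = 0 + 351299 + 932310 + 845704 = 2129313
Σ Rᵢ = 0 + 85 + 228 + 209 = 522
N̂ = 2129313 / 522 ≈ 4079.1 → 4079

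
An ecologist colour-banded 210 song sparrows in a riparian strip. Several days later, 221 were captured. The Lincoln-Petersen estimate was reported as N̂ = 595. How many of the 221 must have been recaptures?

From N = M·C/R: R = M·C / N = 210·221 / 595 = 46410 / 595 = 78.

R = 78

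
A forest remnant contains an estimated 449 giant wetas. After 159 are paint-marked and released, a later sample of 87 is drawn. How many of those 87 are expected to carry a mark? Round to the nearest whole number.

expected recaptures ≈ 31

The marked fraction of the population is 159/449, so in a sample of 87 expect C·(M/N) marked.
E[R] = 159 × 87 / 449 = 13833 / 449 ≈ 30.8 → 31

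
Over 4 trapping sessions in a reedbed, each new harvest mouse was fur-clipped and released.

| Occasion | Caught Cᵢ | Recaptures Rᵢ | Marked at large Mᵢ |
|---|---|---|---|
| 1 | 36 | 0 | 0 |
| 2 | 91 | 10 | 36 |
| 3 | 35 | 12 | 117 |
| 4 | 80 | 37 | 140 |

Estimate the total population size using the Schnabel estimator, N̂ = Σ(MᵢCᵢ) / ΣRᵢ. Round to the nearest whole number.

N ≈ 315

Σ MᵢCᵢ = 0·36 + 36·91 + 117·35 + 140·80 = 0 + 3276 + 4095 + 11200 = 18571
Σ Rᵢ = 0 + 10 + 12 + 37 = 59
N̂ = 18571 / 59 ≈ 314.8 → 315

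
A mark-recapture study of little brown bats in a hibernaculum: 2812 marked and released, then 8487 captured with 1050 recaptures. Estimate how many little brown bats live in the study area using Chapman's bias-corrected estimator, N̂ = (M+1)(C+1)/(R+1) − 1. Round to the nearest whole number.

N ≈ 22,717

N̂ = (2812+1)(8487+1)/(1050+1) − 1 = 2813·8488/1051 − 1
= 23876744/1051 − 1 ≈ 22718.1 − 1 ≈ 22717.1 → 22717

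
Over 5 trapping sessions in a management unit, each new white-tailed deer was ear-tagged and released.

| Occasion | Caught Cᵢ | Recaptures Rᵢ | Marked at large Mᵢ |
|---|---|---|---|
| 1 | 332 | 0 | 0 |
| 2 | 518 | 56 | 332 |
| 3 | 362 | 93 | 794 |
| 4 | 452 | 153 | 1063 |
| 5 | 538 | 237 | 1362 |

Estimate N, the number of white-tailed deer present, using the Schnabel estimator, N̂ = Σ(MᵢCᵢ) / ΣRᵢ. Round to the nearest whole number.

N ≈ 3103

Σ MᵢCᵢ = 0·332 + 332·518 + 794·362 + 1063·452 + 1362·538 = 0 + 171976 + 287428 + 480476 + 732756 = 1672636
Σ Rᵢ = 0 + 56 + 93 + 153 + 237 = 539
N̂ = 1672636 / 539 ≈ 3103.2 → 3103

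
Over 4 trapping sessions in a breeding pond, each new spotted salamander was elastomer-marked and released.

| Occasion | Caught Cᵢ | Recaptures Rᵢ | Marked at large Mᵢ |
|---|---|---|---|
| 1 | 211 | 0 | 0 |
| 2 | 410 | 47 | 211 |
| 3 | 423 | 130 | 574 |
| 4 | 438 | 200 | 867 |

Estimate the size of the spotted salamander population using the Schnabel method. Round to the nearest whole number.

N ≈ 1881

Σ MᵢCᵢ = 0·211 + 211·410 + 574·423 + 867·438 = 0 + 86510 + 242802 + 379746 = 709058
Σ Rᵢ = 0 + 47 + 130 + 200 = 377
N̂ = 709058 / 377 ≈ 1880.8 → 1881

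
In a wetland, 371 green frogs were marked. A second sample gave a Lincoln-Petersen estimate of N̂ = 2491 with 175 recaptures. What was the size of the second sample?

From N = M·C/R: C = N·R / M = 2491·175 / 371 = 435925 / 371 = 1175.

C = 1175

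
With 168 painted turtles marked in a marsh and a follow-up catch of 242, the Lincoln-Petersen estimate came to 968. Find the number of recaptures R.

From N = M·C/R: R = M·C / N = 168·242 / 968 = 40656 / 968 = 42.

R = 42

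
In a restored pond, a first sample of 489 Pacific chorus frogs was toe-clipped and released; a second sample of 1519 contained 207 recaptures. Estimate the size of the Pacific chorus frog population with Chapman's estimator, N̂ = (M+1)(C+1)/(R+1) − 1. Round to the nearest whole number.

N̂ = (489+1)(1519+1)/(207+1) − 1 = 490·1520/208 − 1
= 744800/208 − 1 ≈ 3580.8 − 1 ≈ 3579.8 → 3580

N ≈ 3580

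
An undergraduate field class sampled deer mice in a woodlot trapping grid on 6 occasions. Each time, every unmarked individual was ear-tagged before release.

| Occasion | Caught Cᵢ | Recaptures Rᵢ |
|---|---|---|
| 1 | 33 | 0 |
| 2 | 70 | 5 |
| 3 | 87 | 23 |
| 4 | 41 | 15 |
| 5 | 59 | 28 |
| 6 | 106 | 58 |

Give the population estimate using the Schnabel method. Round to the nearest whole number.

Marked at large before each occasion: Mᵢ = Σⱼ<ᵢ (Cⱼ − Rⱼ) → M1=0, M2=33, M3=98, M4=162, M5=188, M6=219
Σ MᵢCᵢ = 0·33 + 33·70 + 98·87 + 162·41 + 188·59 + 219·106 = 0 + 2310 + 8526 + 6642 + 11092 + 23214 = 51784
Σ Rᵢ = 0 + 5 + 23 + 15 + 28 + 58 = 129
N̂ = 51784 / 129 ≈ 401.4 → 401

N ≈ 401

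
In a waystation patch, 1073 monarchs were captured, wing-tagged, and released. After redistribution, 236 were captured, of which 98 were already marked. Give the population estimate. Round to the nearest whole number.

If marked individuals mix randomly, R/C ≈ M/N, giving N ≈ M·C/R.
N = (1073 × 236) / 98 = 253228 / 98 ≈ 2584.0 → 2584

N ≈ 2584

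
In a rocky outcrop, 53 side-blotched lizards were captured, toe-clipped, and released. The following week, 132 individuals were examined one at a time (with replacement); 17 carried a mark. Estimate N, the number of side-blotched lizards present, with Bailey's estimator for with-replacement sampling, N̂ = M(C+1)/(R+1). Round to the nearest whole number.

N̂ = 53·(132+1)/(17+1) = 53·133/18 = 7049/18 ≈ 391.6 → 392

N ≈ 392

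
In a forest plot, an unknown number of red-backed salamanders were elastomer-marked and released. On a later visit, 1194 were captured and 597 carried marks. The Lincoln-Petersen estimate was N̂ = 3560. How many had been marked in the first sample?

M = 1780

From N = M·C/R: M = N·R / C = 3560·597 / 1194 = 2125320 / 1194 = 1780.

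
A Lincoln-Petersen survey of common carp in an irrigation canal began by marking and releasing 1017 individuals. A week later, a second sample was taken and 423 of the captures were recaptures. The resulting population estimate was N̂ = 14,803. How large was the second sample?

From N = M·C/R: C = N·R / M = 14803·423 / 1017 = 6261669 / 1017 = 6157.

C = 6157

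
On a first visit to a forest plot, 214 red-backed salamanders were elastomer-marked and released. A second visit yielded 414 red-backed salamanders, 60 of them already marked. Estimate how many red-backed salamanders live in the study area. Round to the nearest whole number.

N ≈ 1477

N = (214 × 414) / 60 = 88596 / 60 ≈ 1476.6 → 1477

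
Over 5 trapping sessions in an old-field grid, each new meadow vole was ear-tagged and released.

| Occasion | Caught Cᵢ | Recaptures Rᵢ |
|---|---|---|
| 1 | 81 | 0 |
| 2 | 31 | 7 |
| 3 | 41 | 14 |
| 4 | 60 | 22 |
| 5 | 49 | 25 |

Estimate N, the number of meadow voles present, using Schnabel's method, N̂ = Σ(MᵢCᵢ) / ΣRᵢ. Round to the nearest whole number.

Marked at large before each occasion: Mᵢ = Σⱼ<ᵢ (Cⱼ − Rⱼ) → M1=0, M2=81, M3=105, M4=132, M5=170
Σ MᵢCᵢ = 0·81 + 81·31 + 105·41 + 132·60 + 170·49 = 0 + 2511 + 4305 + 7920 + 8330 = 23066
Σ Rᵢ = 0 + 7 + 14 + 22 + 25 = 68
N̂ = 23066 / 68 ≈ 339.2 → 339

N ≈ 339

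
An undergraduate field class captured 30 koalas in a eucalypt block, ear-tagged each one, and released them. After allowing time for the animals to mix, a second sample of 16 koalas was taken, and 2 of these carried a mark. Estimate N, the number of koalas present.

N = 240

If marked individuals mix randomly, R/C ≈ M/N, giving N ≈ M·C/R.
N = (30 × 16) / 2 = 480 / 2 = 240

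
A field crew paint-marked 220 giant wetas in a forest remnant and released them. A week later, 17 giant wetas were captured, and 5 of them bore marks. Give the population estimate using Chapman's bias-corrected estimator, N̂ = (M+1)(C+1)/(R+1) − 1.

N̂ = (220+1)(17+1)/(5+1) − 1 = 221·18/6 − 1
= 3978/6 − 1 = 663 − 1 = 662

N = 662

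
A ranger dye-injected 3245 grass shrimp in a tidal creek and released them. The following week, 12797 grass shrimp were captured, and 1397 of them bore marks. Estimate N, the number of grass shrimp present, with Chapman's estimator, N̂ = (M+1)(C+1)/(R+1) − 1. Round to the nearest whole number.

N ≈ 29,715

N̂ = (3245+1)(12797+1)/(1397+1) − 1 = 3246·12798/1398 − 1
= 41542308/1398 − 1 ≈ 29715.5 − 1 ≈ 29714.5 → 29715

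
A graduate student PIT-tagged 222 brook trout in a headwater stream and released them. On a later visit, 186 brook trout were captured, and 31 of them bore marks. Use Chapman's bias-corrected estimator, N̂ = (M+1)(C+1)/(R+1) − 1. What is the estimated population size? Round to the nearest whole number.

N ≈ 1302

N̂ = (222+1)(186+1)/(31+1) − 1 = 223·187/32 − 1
= 41701/32 − 1 ≈ 1303.2 − 1 ≈ 1302.2 → 1302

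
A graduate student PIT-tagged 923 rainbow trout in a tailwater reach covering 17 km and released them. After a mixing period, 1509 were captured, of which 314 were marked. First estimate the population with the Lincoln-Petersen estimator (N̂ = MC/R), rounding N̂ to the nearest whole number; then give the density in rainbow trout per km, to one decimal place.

N̂ = 923·1509/314 = 1392807/314 ≈ 4435.7 → 4436
Density = N̂ / area = 4436 / 17 ≈ 260.94 → 260.9 per km

density ≈ 260.9 rainbow trout per km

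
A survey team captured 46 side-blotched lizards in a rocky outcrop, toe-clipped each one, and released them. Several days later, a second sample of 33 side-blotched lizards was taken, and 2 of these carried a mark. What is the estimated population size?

N = 759

If marked individuals mix randomly, R/C ≈ M/N, giving N ≈ M·C/R.
N = (46 × 33) / 2 = 1518 / 2 = 759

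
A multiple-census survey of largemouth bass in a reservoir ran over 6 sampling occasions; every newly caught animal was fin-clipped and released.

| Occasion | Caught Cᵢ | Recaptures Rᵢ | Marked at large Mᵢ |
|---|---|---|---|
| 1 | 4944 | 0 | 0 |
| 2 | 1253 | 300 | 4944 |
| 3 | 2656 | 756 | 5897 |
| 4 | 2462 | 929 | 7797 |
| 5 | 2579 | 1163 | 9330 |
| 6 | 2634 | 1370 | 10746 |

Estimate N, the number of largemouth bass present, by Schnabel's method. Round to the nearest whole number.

N ≈ 20,677

Σ MᵢCᵢ = 0·4944 + 4944·1253 + 5897·2656 + 7797·2462 + 9330·2579 + 10746·2634 = 0 + 6194832 + 15662432 + 19196214 + 24062070 + 28304964 = 93420512
Σ Rᵢ = 0 + 300 + 756 + 929 + 1163 + 1370 = 4518
N̂ = 93420512 / 4518 ≈ 20677.4 → 20677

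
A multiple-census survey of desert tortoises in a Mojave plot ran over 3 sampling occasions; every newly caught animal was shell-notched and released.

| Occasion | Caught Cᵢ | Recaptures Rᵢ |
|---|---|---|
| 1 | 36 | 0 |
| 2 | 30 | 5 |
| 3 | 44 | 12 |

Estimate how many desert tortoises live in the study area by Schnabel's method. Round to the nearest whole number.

Marked at large before each occasion: Mᵢ = Σⱼ<ᵢ (Cⱼ − Rⱼ) → M1=0, M2=36, M3=61
Σ MᵢCᵢ = 0·36 + 36·30 + 61·44 = 0 + 1080 + 2684 = 3764
Σ Rᵢ = 0 + 5 + 12 = 17
N̂ = 3764 / 17 ≈ 221.4 → 221

N ≈ 221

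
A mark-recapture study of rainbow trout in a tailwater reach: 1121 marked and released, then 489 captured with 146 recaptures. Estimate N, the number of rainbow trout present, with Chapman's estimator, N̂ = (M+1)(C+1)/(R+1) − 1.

N̂ = (1121+1)(489+1)/(146+1) − 1 = 1122·490/147 − 1
= 549780/147 − 1 = 3740 − 1 = 3739

N = 3739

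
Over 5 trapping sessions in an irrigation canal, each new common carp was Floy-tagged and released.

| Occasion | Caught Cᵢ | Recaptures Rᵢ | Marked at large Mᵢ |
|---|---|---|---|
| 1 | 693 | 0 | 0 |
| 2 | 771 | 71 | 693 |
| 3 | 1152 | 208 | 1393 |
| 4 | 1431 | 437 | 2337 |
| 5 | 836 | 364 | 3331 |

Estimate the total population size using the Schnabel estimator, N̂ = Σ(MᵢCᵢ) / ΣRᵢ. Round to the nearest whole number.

N ≈ 7656

Σ MᵢCᵢ = 0·693 + 693·771 + 1393·1152 + 2337·1431 + 3331·836 = 0 + 534303 + 1604736 + 3344247 + 2784716 = 8268002
Σ Rᵢ = 0 + 71 + 208 + 437 + 364 = 1080
N̂ = 8268002 / 1080 ≈ 7655.6 → 7656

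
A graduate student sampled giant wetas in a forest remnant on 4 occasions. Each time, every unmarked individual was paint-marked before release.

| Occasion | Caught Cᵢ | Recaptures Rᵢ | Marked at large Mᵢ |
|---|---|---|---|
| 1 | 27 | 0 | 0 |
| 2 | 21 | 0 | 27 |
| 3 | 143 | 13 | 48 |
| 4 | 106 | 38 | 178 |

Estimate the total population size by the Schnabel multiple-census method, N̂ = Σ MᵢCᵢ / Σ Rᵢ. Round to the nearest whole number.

Σ MᵢCᵢ = 0·27 + 27·21 + 48·143 + 178·106 = 0 + 567 + 6864 + 18868 = 26299
Σ Rᵢ = 0 + 0 + 13 + 38 = 51
N̂ = 26299 / 51 ≈ 515.7 → 516

N ≈ 516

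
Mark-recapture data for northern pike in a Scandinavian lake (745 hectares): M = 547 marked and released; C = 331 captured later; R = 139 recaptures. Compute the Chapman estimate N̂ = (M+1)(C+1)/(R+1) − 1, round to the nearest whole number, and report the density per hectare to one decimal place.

density ≈ 1.7 northern pike per hectare

N̂ = 548·332/140 − 1 = 181936/140 − 1 ≈ 1298.5 → 1299
Density = N̂ / area = 1299 / 745 ≈ 1.74 → 1.7 per hectare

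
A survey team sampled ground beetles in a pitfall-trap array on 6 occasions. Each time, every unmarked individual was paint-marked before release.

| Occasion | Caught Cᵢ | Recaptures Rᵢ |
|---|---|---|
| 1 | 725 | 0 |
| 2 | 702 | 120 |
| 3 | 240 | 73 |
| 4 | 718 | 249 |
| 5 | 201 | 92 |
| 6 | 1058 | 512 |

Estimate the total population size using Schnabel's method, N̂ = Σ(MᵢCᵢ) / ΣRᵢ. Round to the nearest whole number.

N ≈ 4247

Marked at large before each occasion: Mᵢ = Σⱼ<ᵢ (Cⱼ − Rⱼ) → M1=0, M2=725, M3=1307, M4=1474, M5=1943, M6=2052
Σ MᵢCᵢ = 0·725 + 725·702 + 1307·240 + 1474·718 + 1943·201 + 2052·1058 = 0 + 508950 + 313680 + 1058332 + 390543 + 2171016 = 4442521
Σ Rᵢ = 0 + 120 + 73 + 249 + 92 + 512 = 1046
N̂ = 4442521 / 1046 ≈ 4247.2 → 4247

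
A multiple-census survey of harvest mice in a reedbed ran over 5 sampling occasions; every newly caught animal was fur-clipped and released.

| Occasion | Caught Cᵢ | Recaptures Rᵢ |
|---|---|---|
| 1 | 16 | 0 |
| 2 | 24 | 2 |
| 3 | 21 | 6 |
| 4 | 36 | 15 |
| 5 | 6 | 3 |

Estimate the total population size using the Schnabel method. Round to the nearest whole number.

N ≈ 136

Marked at large before each occasion: Mᵢ = Σⱼ<ᵢ (Cⱼ − Rⱼ) → M1=0, M2=16, M3=38, M4=53, M5=74
Σ MᵢCᵢ = 0·16 + 16·24 + 38·21 + 53·36 + 74·6 = 0 + 384 + 798 + 1908 + 444 = 3534
Σ Rᵢ = 0 + 2 + 6 + 15 + 3 = 26
N̂ = 3534 / 26 ≈ 135.9 → 136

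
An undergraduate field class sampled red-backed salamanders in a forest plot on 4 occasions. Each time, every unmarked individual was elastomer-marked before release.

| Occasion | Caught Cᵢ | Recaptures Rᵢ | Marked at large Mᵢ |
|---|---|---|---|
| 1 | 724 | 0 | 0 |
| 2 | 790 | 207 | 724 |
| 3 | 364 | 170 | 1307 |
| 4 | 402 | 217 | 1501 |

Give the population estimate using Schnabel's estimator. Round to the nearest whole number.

Σ MᵢCᵢ = 0·724 + 724·790 + 1307·364 + 1501·402 = 0 + 571960 + 475748 + 603402 = 1651110
Σ Rᵢ = 0 + 207 + 170 + 217 = 594
N̂ = 1651110 / 594 ≈ 2779.6 → 2780

N ≈ 2780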